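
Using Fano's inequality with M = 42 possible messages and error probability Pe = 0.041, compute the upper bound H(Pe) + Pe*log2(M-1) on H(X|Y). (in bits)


H(Pe) = -Pe*log2(Pe) - (1-Pe)*log2(1-Pe) = -0.041*log2(0.041) - 0.959*log2(0.959) = 0.188938 + 0.057921 = 0.2469. Pe*log2(M-1) = 0.041*log2(41) = 0.219660. Bound = H(Pe) + Pe*log2(M-1) = 0.188938 + 0.057921 + 0.219660 = 0.4665

0.4665 bits


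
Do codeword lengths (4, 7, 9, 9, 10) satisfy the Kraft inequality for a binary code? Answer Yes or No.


Kraft sum = sum(2^(-l_i)) = 0.0752, need <= 1. Result: satisfied (a binary prefix-free code with these lengths exists)

Yes


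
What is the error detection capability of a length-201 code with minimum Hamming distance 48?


Detection capability = d_min - 1 = 48 - 1 = 47

47 errors


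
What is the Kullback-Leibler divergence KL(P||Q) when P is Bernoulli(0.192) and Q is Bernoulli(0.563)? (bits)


KL = p*log2(p/q) + (1-p)*log2((1-p)/(1-q)) = 0.192*log2(0.192/0.563) + 0.808*log2(0.808/0.437) = 0.4185

0.4185 bits


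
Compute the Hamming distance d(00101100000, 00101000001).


Count differing positions: . . . . . ^ . . . . ^ = 2 differences

2


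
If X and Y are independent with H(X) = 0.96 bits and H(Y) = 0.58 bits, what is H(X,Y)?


For independent variables, H(X,Y) = H(X) + H(Y) = 0.96 + 0.58 = 1.54

1.54 bits


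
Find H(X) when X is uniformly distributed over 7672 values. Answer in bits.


H = log2(n) = log2(7672) = 12.9054

12.9054 bits


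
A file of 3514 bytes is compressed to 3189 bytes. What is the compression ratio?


Ratio = original / compressed = 3514 / 3189 = 1.1019

1.1019


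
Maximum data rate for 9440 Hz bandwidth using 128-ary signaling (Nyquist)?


Rate = 2 * B * log2(M) = 2 * 9440 * 7.0 = 132160.0

132160.0 bps


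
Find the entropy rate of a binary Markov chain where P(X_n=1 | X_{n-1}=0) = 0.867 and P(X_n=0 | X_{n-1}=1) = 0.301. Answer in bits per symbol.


Stationary distribution: pi_0 = p10/(p01+p10) = 0.2577, pi_1 = 0.7423. Entropy rate H' = pi_0*H(p01) + pi_1*H(p10) = 0.2577*0.5656 + 0.7423*0.8825 = 0.8008

0.8008 bits/symbol


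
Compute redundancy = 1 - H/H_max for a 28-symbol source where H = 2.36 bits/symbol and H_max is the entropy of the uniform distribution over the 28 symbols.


H_max = log2(K) = log2(28) = 4.8074 bits/symbol. Redundancy = 1 - H/H_max = 1 - 2.36/4.8074 = 1 - 0.4909 = 0.5091

0.5091


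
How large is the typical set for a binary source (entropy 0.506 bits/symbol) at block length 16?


log2|A_typical| = nH = 16 * 0.506 = 8.096, so |A_typical| ~ 2^8.096 = 2.736e+02

2.736e+02


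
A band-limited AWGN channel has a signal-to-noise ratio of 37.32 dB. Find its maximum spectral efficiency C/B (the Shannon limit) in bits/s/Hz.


SNR_linear = 10^(37.32/10) = 5395.1062; C/B = log2(1 + SNR_linear) = log2(1 + 5395.1062) = 12.3977

12.3977 bits/s/Hz


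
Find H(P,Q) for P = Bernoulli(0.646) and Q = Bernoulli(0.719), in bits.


H(P,Q) = -p*log2(q) - (1-p)*log2(1-q). -0.646*log2(0.719) = 0.307455; -0.354*log2(0.281) = 0.648301. H(P,Q) = 0.307455 + 0.648301 = 0.9558

0.9558 bits


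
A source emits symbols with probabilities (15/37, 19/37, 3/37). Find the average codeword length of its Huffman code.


Huffman construction (repeatedly merge the two least-probable nodes; each merge adds 1 bit to every symbol beneath it): 3/37 + 15/37 = 18/37; 18/37 + 19/37 = 1. Resulting codeword lengths (in the order the probabilities were given): (2, 1, 2). L_avg = sum(p_i * l_i) = 15/37*2 + 19/37*1 + 3/37*2 = 55/37 = 1.4865

1.4865 bits


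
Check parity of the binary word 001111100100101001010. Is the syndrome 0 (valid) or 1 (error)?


Syndrome = XOR of all bits = 0 XOR 0 XOR 1 XOR 1 XOR 1 XOR 1 XOR 1 XOR 0 XOR 0 XOR 1 XOR 0 XOR 0 XOR 1 XOR 0 XOR 1 XOR 0 XOR 0 XOR 1 XOR 0 XOR 1 XOR 0 = 0

0


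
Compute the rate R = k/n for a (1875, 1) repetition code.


Rate = k/n = 1/1875

1/1875


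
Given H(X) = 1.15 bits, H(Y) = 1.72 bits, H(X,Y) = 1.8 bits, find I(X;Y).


I(X;Y) = H(X) + H(Y) - H(X,Y) = 1.15 + 1.72 - 1.8 = 1.07

1.07 bits


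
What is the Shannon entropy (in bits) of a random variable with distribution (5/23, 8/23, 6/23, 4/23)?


H = -sum(p_i * log2(p_i)). Terms: -(5/23)*log2(5/23) = 0.478616; -(8/23)*log2(8/23) = 0.529935; -(6/23)*log2(6/23) = 0.505722; -(4/23)*log2(4/23) = 0.438880. H = 0.478616 + 0.529935 + 0.505722 + 0.438880 = 1.9532

1.9532 bits


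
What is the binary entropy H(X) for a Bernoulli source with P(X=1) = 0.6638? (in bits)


H = -p*log2(p) - (1-p)*log2(1-p). -0.6638*log2(0.6638) = 0.392425; -0.3362*log2(0.3362) = 0.528711. H = 0.392425 + 0.528711 = 0.9211

0.9211 bits


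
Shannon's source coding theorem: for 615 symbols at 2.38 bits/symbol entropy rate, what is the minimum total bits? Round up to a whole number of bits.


Minimum bits >= n * H = 615 * 2.38 = 1463.7, rounded up to a whole number of bits = 1464

1464 bits


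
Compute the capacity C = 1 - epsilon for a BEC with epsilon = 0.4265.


C = 1 - epsilon = 1 - 0.4265 = 0.5735

0.5735 bits


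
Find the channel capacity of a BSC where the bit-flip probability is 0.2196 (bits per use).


H(p) = -p*log2(p) - (1-p)*log2(1-p) = -0.2196*log2(0.2196) - 0.7804*log2(0.7804) = 0.480276 + 0.279160 = 0.7594. C = 1 - H(p) = 1 - 0.7594 = 0.2406

0.2406 bits


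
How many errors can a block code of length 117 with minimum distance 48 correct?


Correction capability = floor((d-1)/2) = floor((48-1)/2) = 23

23 errors


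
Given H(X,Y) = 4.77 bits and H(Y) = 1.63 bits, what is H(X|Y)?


H(X|Y) = H(X,Y) - H(Y) = 4.77 - 1.63 = 3.14

3.14 bits


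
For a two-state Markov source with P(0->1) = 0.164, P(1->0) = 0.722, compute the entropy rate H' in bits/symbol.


Stationary distribution: pi_0 = p10/(p01+p10) = 0.8149, pi_1 = 0.1851. Entropy rate H' = pi_0*H(p01) + pi_1*H(p10) = 0.8149*0.6438 + 0.1851*0.8527 = 0.6825

0.6825 bits/symbol


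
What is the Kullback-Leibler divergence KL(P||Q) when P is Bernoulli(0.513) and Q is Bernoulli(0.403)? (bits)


KL = p*log2(p/q) + (1-p)*log2((1-p)/(1-q)) = 0.513*log2(0.513/0.403) + 0.487*log2(0.487/0.597) = 0.0355

0.0355 bits


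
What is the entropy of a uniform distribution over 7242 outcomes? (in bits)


H = log2(n) = log2(7242) = 12.8222

12.8222 bits


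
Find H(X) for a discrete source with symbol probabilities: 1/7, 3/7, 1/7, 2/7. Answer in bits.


H = -sum(p_i * log2(p_i)). Terms: -(1/7)*log2(1/7) = 0.401051; -(3/7)*log2(3/7) = 0.523882; -(1/7)*log2(1/7) = 0.401051; -(2/7)*log2(2/7) = 0.516387. H = 0.401051 + 0.523882 + 0.401051 + 0.516387 = 1.8424

1.8424 bits


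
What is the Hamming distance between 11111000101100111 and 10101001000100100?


Count differing positions: . ^ . ^ . . . ^ ^ . ^ . . . . ^ ^ = 7 differences

7


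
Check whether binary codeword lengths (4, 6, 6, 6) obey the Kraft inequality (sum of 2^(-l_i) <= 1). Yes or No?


Kraft sum = sum(2^(-l_i)) = 0.1094, need <= 1. Result: satisfied (a binary prefix-free code with these lengths exists)

Yes


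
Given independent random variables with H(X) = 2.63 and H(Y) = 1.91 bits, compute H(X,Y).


For independent variables, H(X,Y) = H(X) + H(Y) = 2.63 + 1.91 = 4.54

4.54 bits


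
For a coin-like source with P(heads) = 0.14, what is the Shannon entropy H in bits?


H = -p*log2(p) - (1-p)*log2(1-p). -0.14*log2(0.14) = 0.397110; -0.86*log2(0.86) = 0.187129. H = 0.397110 + 0.187129 = 0.5842

0.5842 bits


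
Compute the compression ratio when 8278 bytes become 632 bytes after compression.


Ratio = original / compressed = 8278 / 632 = 13.0981

13.0981


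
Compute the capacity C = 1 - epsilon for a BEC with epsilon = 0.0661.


C = 1 - epsilon = 1 - 0.0661 = 0.9339

0.9339 bits


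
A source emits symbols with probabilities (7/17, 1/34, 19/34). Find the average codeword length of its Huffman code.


Huffman construction (repeatedly merge the two least-probable nodes; each merge adds 1 bit to every symbol beneath it): 1/34 + 7/17 = 15/34; 15/34 + 19/34 = 1. Resulting codeword lengths (in the order the probabilities were given): (2, 2, 1). L_avg = sum(p_i * l_i) = 7/17*2 + 1/34*2 + 19/34*1 = 49/34 = 1.4412

1.4412 bits


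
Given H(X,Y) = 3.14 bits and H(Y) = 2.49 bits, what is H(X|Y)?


H(X|Y) = H(X,Y) - H(Y) = 3.14 - 2.49 = 0.65

0.65 bits


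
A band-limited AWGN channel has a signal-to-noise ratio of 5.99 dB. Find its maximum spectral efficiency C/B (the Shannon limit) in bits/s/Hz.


SNR_linear = 10^(5.99/10) = 3.9719; C/B = log2(1 + SNR_linear) = log2(1 + 3.9719) = 2.3138

2.3138 bits/s/Hz


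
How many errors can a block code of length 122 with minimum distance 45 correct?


Correction capability = floor((d-1)/2) = floor((45-1)/2) = 22

22 errors


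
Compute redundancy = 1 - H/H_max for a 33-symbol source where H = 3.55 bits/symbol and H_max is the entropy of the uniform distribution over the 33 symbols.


H_max = log2(K) = log2(33) = 5.0444 bits/symbol. Redundancy = 1 - H/H_max = 1 - 3.55/5.0444 = 1 - 0.7038 = 0.2962

0.2962


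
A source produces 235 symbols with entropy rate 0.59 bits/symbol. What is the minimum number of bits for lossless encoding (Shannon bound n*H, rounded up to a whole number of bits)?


Minimum bits >= n * H = 235 * 0.59 = 138.65, rounded up to a whole number of bits = 139

139 bits


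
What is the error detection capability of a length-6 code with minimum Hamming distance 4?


Detection capability = d_min - 1 = 4 - 1 = 3

3 errors


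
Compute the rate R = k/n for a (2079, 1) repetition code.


Rate = k/n = 1/2079

1/2079


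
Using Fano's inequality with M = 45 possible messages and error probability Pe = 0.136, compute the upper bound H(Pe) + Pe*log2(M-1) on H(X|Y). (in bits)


H(Pe) = -Pe*log2(Pe) - (1-Pe)*log2(1-Pe) = -0.136*log2(0.136) - 0.864*log2(0.864) = 0.391452 + 0.182215 = 0.5737. Pe*log2(M-1) = 0.136*log2(44) = 0.742483. Bound = H(Pe) + Pe*log2(M-1) = 0.391452 + 0.182215 + 0.742483 = 1.3161

1.3161 bits


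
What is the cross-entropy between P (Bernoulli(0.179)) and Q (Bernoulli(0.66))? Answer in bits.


H(P,Q) = -p*log2(q) - (1-p)*log2(1-q). -0.179*log2(0.66) = 0.107304; -0.821*log2(0.34) = 1.277799. H(P,Q) = 0.107304 + 1.277799 = 1.3851

1.3851 bits


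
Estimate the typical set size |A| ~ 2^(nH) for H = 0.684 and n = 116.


log2|A_typical| = nH = 116 * 0.684 = 79.344, so |A_typical| ~ 2^79.344 = 7.672e+23

7.672e+23


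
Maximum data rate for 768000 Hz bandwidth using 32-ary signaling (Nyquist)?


Rate = 2 * B * log2(M) = 2 * 768000 * 5.0 = 7680000.0

7680000.0 bps


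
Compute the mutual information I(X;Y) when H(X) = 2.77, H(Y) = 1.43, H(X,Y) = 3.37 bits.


I(X;Y) = H(X) + H(Y) - H(X,Y) = 2.77 + 1.43 - 3.37 = 0.83

0.83 bits


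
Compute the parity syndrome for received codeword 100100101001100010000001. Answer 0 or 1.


Syndrome = XOR of all bits = 1 XOR 0 XOR 0 XOR 1 XOR 0 XOR 0 XOR 1 XOR 0 XOR 1 XOR 0 XOR 0 XOR 1 XOR 1 XOR 0 XOR 0 XOR 0 XOR 1 XOR 0 XOR 0 XOR 0 XOR 0 XOR 0 XOR 0 XOR 1 = 0

0


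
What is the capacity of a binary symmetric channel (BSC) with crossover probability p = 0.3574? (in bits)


H(p) = -p*log2(p) - (1-p)*log2(1-p) = -0.3574*log2(0.3574) - 0.6426*log2(0.6426) = 0.530520 + 0.409983 = 0.9405. C = 1 - H(p) = 1 - 0.9405 = 0.0595

0.0595 bits


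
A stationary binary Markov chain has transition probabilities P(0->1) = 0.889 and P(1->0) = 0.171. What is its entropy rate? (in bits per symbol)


Stationary distribution: pi_0 = p10/(p01+p10) = 0.1613, pi_1 = 0.8387. Entropy rate H' = pi_0*H(p01) + pi_1*H(p10) = 0.1613*0.5029 + 0.8387*0.66 = 0.6346

0.6346 bits/symbol


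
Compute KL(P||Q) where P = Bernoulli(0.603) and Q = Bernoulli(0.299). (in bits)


KL = p*log2(p/q) + (1-p)*log2((1-p)/(1-q)) = 0.603*log2(0.603/0.299) + 0.397*log2(0.397/0.701) = 0.2846

0.2846 bits


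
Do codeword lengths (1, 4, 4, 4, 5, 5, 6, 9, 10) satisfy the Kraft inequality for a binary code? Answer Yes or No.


Kraft sum = sum(2^(-l_i)) = 0.7686, need <= 1. Result: satisfied (a binary prefix-free code with these lengths exists)

Yes


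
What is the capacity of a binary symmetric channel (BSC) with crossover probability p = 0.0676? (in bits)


H(p) = -p*log2(p) - (1-p)*log2(1-p) = -0.0676*log2(0.0676) - 0.9324*log2(0.9324) = 0.262750 + 0.094153 = 0.3569. C = 1 - H(p) = 1 - 0.3569 = 0.6431

0.6431 bits


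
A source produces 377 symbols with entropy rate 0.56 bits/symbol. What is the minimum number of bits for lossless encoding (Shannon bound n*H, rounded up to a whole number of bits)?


Minimum bits >= n * H = 377 * 0.56 = 211.12, rounded up to a whole number of bits = 212

212 bits


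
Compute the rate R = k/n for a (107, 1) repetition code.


Rate = k/n = 1/107

1/107


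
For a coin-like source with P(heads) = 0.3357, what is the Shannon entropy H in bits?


H = -p*log2(p) - (1-p)*log2(1-p). -0.3357*log2(0.3357) = 0.528645; -0.6643*log2(0.6643) = 0.391999. H = 0.528645 + 0.391999 = 0.9206

0.9206 bits


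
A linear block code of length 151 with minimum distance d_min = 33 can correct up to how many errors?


Correction capability = floor((d-1)/2) = floor((33-1)/2) = 16

16 errors


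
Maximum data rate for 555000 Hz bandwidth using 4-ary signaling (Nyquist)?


Rate = 2 * B * log2(M) = 2 * 555000 * 2.0 = 2220000.0

2220000.0 bps


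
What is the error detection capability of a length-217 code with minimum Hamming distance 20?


Detection capability = d_min - 1 = 20 - 1 = 19

19 errors


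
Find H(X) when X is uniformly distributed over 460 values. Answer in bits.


H = log2(n) = log2(460) = 8.8455

8.8455 bits


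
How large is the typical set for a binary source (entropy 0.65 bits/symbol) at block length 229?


log2|A_typical| = nH = 229 * 0.65 = 148.85, so |A_typical| ~ 2^148.85 = 6.432e+44

6.432e+44


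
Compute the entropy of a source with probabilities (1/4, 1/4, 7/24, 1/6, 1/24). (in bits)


H = -sum(p_i * log2(p_i)). Terms: -(1/4)*log2(1/4) = 0.500000; -(1/4)*log2(1/4) = 0.500000; -(7/24)*log2(7/24) = 0.518469; -(1/6)*log2(1/6) = 0.430827; -(1/24)*log2(1/24) = 0.191040. H = 0.500000 + 0.500000 + 0.518469 + 0.430827 + 0.191040 = 2.1403

2.1403 bits


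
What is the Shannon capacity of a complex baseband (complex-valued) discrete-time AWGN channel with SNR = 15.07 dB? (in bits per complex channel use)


SNR_linear = 10^(15.07/10) = 32.1366; C = log2(1 + SNR_linear) = log2(1 + 32.1366) = 5.0504

5.0504 bits/channel use


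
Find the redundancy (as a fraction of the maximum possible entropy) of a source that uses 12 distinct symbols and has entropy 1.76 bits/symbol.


H_max = log2(K) = log2(12) = 3.585 bits/symbol. Redundancy = 1 - H/H_max = 1 - 1.76/3.585 = 1 - 0.4909 = 0.5091

0.5091


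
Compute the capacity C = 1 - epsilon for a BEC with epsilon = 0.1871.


C = 1 - epsilon = 1 - 0.1871 = 0.8129

0.8129 bits


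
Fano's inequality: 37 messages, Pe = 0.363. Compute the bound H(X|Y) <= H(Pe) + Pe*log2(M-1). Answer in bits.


H(Pe) = -Pe*log2(Pe) - (1-Pe)*log2(1-Pe) = -0.363*log2(0.363) - 0.637*log2(0.637) = 0.530691 + 0.414454 = 0.9451. Pe*log2(M-1) = 0.363*log2(36) = 1.876683. Bound = H(Pe) + Pe*log2(M-1) = 0.530691 + 0.414454 + 1.876683 = 2.8218

2.8218 bits


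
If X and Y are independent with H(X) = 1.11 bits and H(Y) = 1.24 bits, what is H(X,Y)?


For independent variables, H(X,Y) = H(X) + H(Y) = 1.11 + 1.24 = 2.35

2.35 bits


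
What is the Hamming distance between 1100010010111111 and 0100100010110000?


Count differing positions: ^ . . . ^ ^ . . . . . . ^ ^ ^ ^ = 7 differences

7


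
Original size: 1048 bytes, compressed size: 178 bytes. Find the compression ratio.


Ratio = original / compressed = 1048 / 178 = 5.8876

5.8876


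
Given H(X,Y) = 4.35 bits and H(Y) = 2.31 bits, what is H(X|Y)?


H(X|Y) = H(X,Y) - H(Y) = 4.35 - 2.31 = 2.04

2.04 bits


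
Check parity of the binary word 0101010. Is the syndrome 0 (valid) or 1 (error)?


Syndrome = XOR of all bits = 0 XOR 1 XOR 0 XOR 1 XOR 0 XOR 1 XOR 0 = 1

1


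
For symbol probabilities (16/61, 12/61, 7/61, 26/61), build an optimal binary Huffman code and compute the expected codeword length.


Huffman construction (repeatedly merge the two least-probable nodes; each merge adds 1 bit to every symbol beneath it): 7/61 + 12/61 = 19/61; 16/61 + 19/61 = 35/61; 26/61 + 35/61 = 1. Resulting codeword lengths (in the order the probabilities were given): (2, 3, 3, 1). L_avg = sum(p_i * l_i) = 16/61*2 + 12/61*3 + 7/61*3 + 26/61*1 = 115/61 = 1.8852

1.8852 bits


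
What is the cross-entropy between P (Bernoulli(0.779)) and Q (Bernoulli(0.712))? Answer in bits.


H(P,Q) = -p*log2(q) - (1-p)*log2(1-q). -0.779*log2(0.712) = 0.381750; -0.221*log2(0.288) = 0.396885. H(P,Q) = 0.381750 + 0.396885 = 0.7786

0.7786 bits


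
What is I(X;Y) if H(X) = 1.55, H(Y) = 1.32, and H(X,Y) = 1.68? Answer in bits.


I(X;Y) = H(X) + H(Y) - H(X,Y) = 1.55 + 1.32 - 1.68 = 1.19

1.19 bits


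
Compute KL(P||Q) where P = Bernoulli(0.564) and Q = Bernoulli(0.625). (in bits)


KL = p*log2(p/q) + (1-p)*log2((1-p)/(1-q)) = 0.564*log2(0.564/0.625) + 0.436*log2(0.436/0.375) = 0.0112

0.0112 bits


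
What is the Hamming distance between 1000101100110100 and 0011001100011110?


Count differing positions: ^ . ^ ^ ^ . . . . . ^ . ^ . ^ . = 7 differences

7


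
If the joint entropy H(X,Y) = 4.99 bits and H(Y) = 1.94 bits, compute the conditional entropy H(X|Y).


H(X|Y) = H(X,Y) - H(Y) = 4.99 - 1.94 = 3.05

3.05 bits


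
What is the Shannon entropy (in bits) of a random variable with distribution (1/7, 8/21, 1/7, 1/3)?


H = -sum(p_i * log2(p_i)). Terms: -(1/7)*log2(1/7) = 0.401051; -(8/21)*log2(8/21) = 0.530407; -(1/7)*log2(1/7) = 0.401051; -(1/3)*log2(1/3) = 0.528321. H = 0.401051 + 0.530407 + 0.401051 + 0.528321 = 1.8608

1.8608 bits


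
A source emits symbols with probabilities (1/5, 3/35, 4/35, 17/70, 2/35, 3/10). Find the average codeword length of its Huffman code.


Huffman construction (repeatedly merge the two least-probable nodes; each merge adds 1 bit to every symbol beneath it): 2/35 + 3/35 = 1/7; 4/35 + 1/7 = 9/35; 1/5 + 17/70 = 31/70; 9/35 + 3/10 = 39/70; 31/70 + 39/70 = 1. Resulting codeword lengths (in the order the probabilities were given): (2, 4, 3, 2, 4, 2). L_avg = sum(p_i * l_i) = 1/5*2 + 3/35*4 + 4/35*3 + 17/70*2 + 2/35*4 + 3/10*2 = 12/5 = 2.4

2.4 bits


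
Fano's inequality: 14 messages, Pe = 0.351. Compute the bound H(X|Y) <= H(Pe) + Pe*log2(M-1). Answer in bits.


H(Pe) = -Pe*log2(Pe) - (1-Pe)*log2(1-Pe) = -0.351*log2(0.351) - 0.649*log2(0.649) = 0.530170 + 0.404788 = 0.935. Pe*log2(M-1) = 0.351*log2(13) = 1.298854. Bound = H(Pe) + Pe*log2(M-1) = 0.530170 + 0.404788 + 1.298854 = 2.2338

2.2338 bits


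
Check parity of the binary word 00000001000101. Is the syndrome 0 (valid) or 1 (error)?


Syndrome = XOR of all bits = 0 XOR 0 XOR 0 XOR 0 XOR 0 XOR 0 XOR 0 XOR 1 XOR 0 XOR 0 XOR 0 XOR 1 XOR 0 XOR 1 = 1

1


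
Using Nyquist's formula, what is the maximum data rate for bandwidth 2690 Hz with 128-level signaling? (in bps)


Rate = 2 * B * log2(M) = 2 * 2690 * 7.0 = 37660.0

37660.0 bps


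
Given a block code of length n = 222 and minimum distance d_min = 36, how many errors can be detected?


Detection capability = d_min - 1 = 36 - 1 = 35

35 errors


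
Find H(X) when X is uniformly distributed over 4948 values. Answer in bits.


H = log2(n) = log2(4948) = 12.2726

12.2726 bits


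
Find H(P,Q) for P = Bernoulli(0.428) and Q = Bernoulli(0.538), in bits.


H(P,Q) = -p*log2(q) - (1-p)*log2(1-q). -0.428*log2(0.538) = 0.382770; -0.572*log2(0.462) = 0.637228. H(P,Q) = 0.382770 + 0.637228 = 1.02

1.02 bits


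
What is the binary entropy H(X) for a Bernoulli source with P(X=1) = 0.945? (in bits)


H = -p*log2(p) - (1-p)*log2(1-p). -0.945*log2(0.945) = 0.077125; -0.055*log2(0.055) = 0.230143. H = 0.077125 + 0.230143 = 0.3073

0.3073 bits


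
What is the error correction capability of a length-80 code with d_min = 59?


Correction capability = floor((d-1)/2) = floor((59-1)/2) = 29

29 errors


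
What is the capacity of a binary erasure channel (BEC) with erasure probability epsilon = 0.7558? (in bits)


C = 1 - epsilon = 1 - 0.7558 = 0.2442

0.2442 bits


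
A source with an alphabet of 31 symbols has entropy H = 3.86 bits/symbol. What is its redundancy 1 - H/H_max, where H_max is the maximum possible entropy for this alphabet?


H_max = log2(K) = log2(31) = 4.9542 bits/symbol. Redundancy = 1 - H/H_max = 1 - 3.86/4.9542 = 1 - 0.7791 = 0.2209

0.2209


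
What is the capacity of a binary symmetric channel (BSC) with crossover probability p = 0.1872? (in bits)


H(p) = -p*log2(p) - (1-p)*log2(1-p) = -0.1872*log2(0.1872) - 0.8128*log2(0.8128) = 0.452527 + 0.243050 = 0.6956. C = 1 - H(p) = 1 - 0.6956 = 0.3044

0.3044 bits


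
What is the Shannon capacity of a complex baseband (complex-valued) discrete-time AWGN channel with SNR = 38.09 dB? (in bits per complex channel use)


SNR_linear = 10^(38.09/10) = 6441.6927; C = log2(1 + SNR_linear) = log2(1 + 6441.6927) = 12.6534

12.6534 bits/channel use


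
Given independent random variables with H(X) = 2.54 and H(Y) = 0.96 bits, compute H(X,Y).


For independent variables, H(X,Y) = H(X) + H(Y) = 2.54 + 0.96 = 3.5

3.5 bits


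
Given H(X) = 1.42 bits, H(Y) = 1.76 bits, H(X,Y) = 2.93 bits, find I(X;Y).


I(X;Y) = H(X) + H(Y) - H(X,Y) = 1.42 + 1.76 - 2.93 = 0.25

0.25 bits


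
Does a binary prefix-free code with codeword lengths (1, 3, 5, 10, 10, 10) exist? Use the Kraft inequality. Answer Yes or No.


Kraft sum = sum(2^(-l_i)) = 0.6592, need <= 1. Result: satisfied (a binary prefix-free code with these lengths exists)

Yes


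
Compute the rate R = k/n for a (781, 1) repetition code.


Rate = k/n = 1/781

1/781


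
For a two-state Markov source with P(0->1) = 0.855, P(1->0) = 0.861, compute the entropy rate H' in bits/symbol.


Stationary distribution: pi_0 = p10/(p01+p10) = 0.5017, pi_1 = 0.4983. Entropy rate H' = pi_0*H(p01) + pi_1*H(p10) = 0.5017*0.5972 + 0.4983*0.5816 = 0.5894

0.5894 bits/symbol


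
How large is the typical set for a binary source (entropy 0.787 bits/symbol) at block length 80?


log2|A_typical| = nH = 80 * 0.787 = 62.96, so |A_typical| ~ 2^62.96 = 8.971e+18

8.971e+18


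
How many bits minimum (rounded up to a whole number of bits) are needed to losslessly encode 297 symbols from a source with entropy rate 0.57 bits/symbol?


Minimum bits >= n * H = 297 * 0.57 = 169.29, rounded up to a whole number of bits = 170

170 bits


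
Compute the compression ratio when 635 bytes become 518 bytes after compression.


Ratio = original / compressed = 635 / 518 = 1.2259

1.2259


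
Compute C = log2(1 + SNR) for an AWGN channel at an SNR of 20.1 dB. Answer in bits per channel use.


SNR_linear = 10^(20.1/10) = 102.3293; C = log2(1 + SNR_linear) = log2(1 + 102.3293) = 6.6911

6.6911 bits/channel use


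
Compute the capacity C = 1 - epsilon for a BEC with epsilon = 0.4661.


C = 1 - epsilon = 1 - 0.4661 = 0.5339

0.5339 bits


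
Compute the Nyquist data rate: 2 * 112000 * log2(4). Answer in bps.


Rate = 2 * B * log2(M) = 2 * 112000 * 2.0 = 448000.0

448000.0 bps


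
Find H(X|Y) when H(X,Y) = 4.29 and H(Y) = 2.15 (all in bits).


H(X|Y) = H(X,Y) - H(Y) = 4.29 - 2.15 = 2.14

2.14 bits


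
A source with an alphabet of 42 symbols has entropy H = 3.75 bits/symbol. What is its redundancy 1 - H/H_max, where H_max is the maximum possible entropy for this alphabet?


H_max = log2(K) = log2(42) = 5.3923 bits/symbol. Redundancy = 1 - H/H_max = 1 - 3.75/5.3923 = 1 - 0.6954 = 0.3046

0.3046


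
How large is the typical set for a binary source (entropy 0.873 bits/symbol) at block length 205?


log2|A_typical| = nH = 205 * 0.873 = 178.965, so |A_typical| ~ 2^178.965 = 7.479e+53

7.479e+53


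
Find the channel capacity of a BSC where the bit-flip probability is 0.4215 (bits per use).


H(p) = -p*log2(p) - (1-p)*log2(1-p) = -0.4215*log2(0.4215) - 0.5785*log2(0.5785) = 0.525356 + 0.456790 = 0.9821. C = 1 - H(p) = 1 - 0.9821 = 0.0179

0.0179 bits


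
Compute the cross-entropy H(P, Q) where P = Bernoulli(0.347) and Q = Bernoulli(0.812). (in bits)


H(P,Q) = -p*log2(q) - (1-p)*log2(1-q). -0.347*log2(0.812) = 0.104256; -0.653*log2(0.188) = 1.574511. H(P,Q) = 0.104256 + 1.574511 = 1.6788

1.6788 bits


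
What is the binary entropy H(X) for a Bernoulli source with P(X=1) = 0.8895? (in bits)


H = -p*log2(p) - (1-p)*log2(1-p). -0.8895*log2(0.8895) = 0.150266; -0.1105*log2(0.1105) = 0.351156. H = 0.150266 + 0.351156 = 0.5014

0.5014 bits


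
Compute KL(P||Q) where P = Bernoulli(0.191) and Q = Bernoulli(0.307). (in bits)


KL = p*log2(p/q) + (1-p)*log2((1-p)/(1-q)) = 0.191*log2(0.191/0.307) + 0.809*log2(0.809/0.693) = 0.0499

0.0499 bits


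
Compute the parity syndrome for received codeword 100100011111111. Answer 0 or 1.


Syndrome = XOR of all bits = 1 XOR 0 XOR 0 XOR 1 XOR 0 XOR 0 XOR 0 XOR 1 XOR 1 XOR 1 XOR 1 XOR 1 XOR 1 XOR 1 XOR 1 = 0

0


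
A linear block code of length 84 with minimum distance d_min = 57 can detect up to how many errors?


Detection capability = d_min - 1 = 57 - 1 = 56

56 errors


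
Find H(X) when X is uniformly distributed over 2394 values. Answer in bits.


H = log2(n) = log2(2394) = 11.2252

11.2252 bits


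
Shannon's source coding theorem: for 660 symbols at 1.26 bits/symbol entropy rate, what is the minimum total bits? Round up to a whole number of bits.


Minimum bits >= n * H = 660 * 1.26 = 831.6, rounded up to a whole number of bits = 832

832 bits


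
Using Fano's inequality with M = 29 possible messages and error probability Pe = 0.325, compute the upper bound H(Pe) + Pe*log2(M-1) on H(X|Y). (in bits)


H(Pe) = -Pe*log2(Pe) - (1-Pe)*log2(1-Pe) = -0.325*log2(0.325) - 0.675*log2(0.675) = 0.526984 + 0.382752 = 0.9097. Pe*log2(M-1) = 0.325*log2(28) = 1.562390. Bound = H(Pe) + Pe*log2(M-1) = 0.526984 + 0.382752 + 1.562390 = 2.4721

2.4721 bits


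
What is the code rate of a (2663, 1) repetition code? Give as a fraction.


Rate = k/n = 1/2663

1/2663


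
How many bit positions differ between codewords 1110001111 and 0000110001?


Count differing positions: ^ ^ ^ . ^ ^ ^ ^ ^ . = 8 differences

8


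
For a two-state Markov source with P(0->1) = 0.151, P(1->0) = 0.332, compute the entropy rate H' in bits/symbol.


Stationary distribution: pi_0 = p10/(p01+p10) = 0.6874, pi_1 = 0.3126. Entropy rate H' = pi_0*H(p01) + pi_1*H(p10) = 0.6874*0.6123 + 0.3126*0.917 = 0.7076

0.7076 bits/symbol


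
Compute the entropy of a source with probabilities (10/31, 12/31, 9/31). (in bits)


H = -sum(p_i * log2(p_i)). Terms: -(10/31)*log2(10/31) = 0.526538; -(12/31)*log2(12/31) = 0.530026; -(9/31)*log2(9/31) = 0.518014. H = 0.526538 + 0.530026 + 0.518014 = 1.5746

1.5746 bits


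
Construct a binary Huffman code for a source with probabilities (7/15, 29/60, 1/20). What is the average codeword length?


Huffman construction (repeatedly merge the two least-probable nodes; each merge adds 1 bit to every symbol beneath it): 1/20 + 7/15 = 31/60; 29/60 + 31/60 = 1. Resulting codeword lengths (in the order the probabilities were given): (2, 1, 2). L_avg = sum(p_i * l_i) = 7/15*2 + 29/60*1 + 1/20*2 = 91/60 = 1.5167

1.5167 bits


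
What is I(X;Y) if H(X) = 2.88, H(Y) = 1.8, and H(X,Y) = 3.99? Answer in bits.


I(X;Y) = H(X) + H(Y) - H(X,Y) = 2.88 + 1.8 - 3.99 = 0.69

0.69 bits


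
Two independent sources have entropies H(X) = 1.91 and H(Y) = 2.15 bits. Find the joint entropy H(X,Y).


For independent variables, H(X,Y) = H(X) + H(Y) = 1.91 + 2.15 = 4.06

4.06 bits


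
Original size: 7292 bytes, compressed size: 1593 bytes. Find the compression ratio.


Ratio = original / compressed = 7292 / 1593 = 4.5775

4.5775


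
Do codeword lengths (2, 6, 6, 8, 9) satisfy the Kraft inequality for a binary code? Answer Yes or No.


Kraft sum = sum(2^(-l_i)) = 0.2871, need <= 1. Result: satisfied (a binary prefix-free code with these lengths exists)

Yes


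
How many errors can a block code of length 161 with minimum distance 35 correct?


Correction capability = floor((d-1)/2) = floor((35-1)/2) = 17

17 errors


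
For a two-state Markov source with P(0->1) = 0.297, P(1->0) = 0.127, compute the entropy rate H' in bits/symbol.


Stationary distribution: pi_0 = p10/(p01+p10) = 0.2995, pi_1 = 0.7005. Entropy rate H' = pi_0*H(p01) + pi_1*H(p10) = 0.2995*0.8776 + 0.7005*0.5492 = 0.6475

0.6475 bits/symbol


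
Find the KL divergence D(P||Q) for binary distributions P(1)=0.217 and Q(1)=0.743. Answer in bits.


KL = p*log2(p/q) + (1-p)*log2((1-p)/(1-q)) = 0.217*log2(0.217/0.743) + 0.783*log2(0.783/0.257) = 0.8732

0.8732 bits


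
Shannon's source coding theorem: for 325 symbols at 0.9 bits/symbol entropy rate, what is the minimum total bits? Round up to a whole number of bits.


Minimum bits >= n * H = 325 * 0.9 = 292.5, rounded up to a whole number of bits = 293

293 bits


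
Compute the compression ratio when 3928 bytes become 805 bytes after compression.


Ratio = original / compressed = 3928 / 805 = 4.8795

4.8795


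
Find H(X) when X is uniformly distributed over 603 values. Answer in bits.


H = log2(n) = log2(603) = 9.236

9.236 bits


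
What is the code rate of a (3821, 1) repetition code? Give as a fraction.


Rate = k/n = 1/3821

1/3821


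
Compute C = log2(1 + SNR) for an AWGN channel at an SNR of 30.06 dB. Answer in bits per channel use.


SNR_linear = 10^(30.06/10) = 1013.9114; C = log2(1 + SNR_linear) = log2(1 + 1013.9114) = 9.9871

9.9871 bits/channel use


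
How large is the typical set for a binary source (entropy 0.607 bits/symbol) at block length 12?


log2|A_typical| = nH = 12 * 0.607 = 7.284, so |A_typical| ~ 2^7.284 = 1.558e+02

1.558e+02


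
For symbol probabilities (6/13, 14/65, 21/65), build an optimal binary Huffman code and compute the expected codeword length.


Huffman construction (repeatedly merge the two least-probable nodes; each merge adds 1 bit to every symbol beneath it): 14/65 + 21/65 = 7/13; 6/13 + 7/13 = 1. Resulting codeword lengths (in the order the probabilities were given): (1, 2, 2). L_avg = sum(p_i * l_i) = 6/13*1 + 14/65*2 + 21/65*2 = 20/13 = 1.5385

1.5385 bits


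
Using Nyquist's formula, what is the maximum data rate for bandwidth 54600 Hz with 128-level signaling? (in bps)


Rate = 2 * B * log2(M) = 2 * 54600 * 7.0 = 764400.0

764400.0 bps


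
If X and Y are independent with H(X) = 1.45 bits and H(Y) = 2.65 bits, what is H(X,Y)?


For independent variables, H(X,Y) = H(X) + H(Y) = 1.45 + 2.65 = 4.1

4.1 bits


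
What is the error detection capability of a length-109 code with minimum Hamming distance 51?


Detection capability = d_min - 1 = 51 - 1 = 50

50 errors


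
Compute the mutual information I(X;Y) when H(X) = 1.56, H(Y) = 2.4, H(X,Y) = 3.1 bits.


I(X;Y) = H(X) + H(Y) - H(X,Y) = 1.56 + 2.4 - 3.1 = 0.86

0.86 bits


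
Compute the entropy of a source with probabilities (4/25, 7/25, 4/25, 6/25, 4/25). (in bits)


H = -sum(p_i * log2(p_i)). Terms: -(4/25)*log2(4/25) = 0.423017; -(7/25)*log2(7/25) = 0.514220; -(4/25)*log2(4/25) = 0.423017; -(6/25)*log2(6/25) = 0.494134; -(4/25)*log2(4/25) = 0.423017. H = 0.423017 + 0.514220 + 0.423017 + 0.494134 + 0.423017 = 2.2774

2.2774 bits


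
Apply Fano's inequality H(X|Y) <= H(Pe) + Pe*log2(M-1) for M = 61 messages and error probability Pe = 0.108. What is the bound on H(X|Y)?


H(Pe) = -Pe*log2(Pe) - (1-Pe)*log2(1-Pe) = -0.108*log2(0.108) - 0.892*log2(0.892) = 0.346777 + 0.147077 = 0.4939. Pe*log2(M-1) = 0.108*log2(60) = 0.637944. Bound = H(Pe) + Pe*log2(M-1) = 0.346777 + 0.147077 + 0.637944 = 1.1318

1.1318 bits


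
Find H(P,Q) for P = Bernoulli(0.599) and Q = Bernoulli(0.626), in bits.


H(P,Q) = -p*log2(q) - (1-p)*log2(1-q). -0.599*log2(0.626) = 0.404783; -0.401*log2(0.374) = 0.568975. H(P,Q) = 0.404783 + 0.568975 = 0.9738

0.9738 bits


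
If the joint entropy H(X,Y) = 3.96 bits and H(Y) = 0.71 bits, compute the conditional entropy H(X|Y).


H(X|Y) = H(X,Y) - H(Y) = 3.96 - 0.71 = 3.25

3.25 bits


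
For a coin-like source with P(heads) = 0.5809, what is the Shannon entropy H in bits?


H = -p*log2(p) - (1-p)*log2(1-p). -0.5809*log2(0.5809) = 0.455215; -0.4191*log2(0.4191) = 0.525817. H = 0.455215 + 0.525817 = 0.981

0.981 bits


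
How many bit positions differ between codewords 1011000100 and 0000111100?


Count differing positions: ^ . ^ ^ ^ ^ ^ . . . = 6 differences

6


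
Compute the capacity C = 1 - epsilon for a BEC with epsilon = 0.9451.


C = 1 - epsilon = 1 - 0.9451 = 0.0549

0.0549 bits


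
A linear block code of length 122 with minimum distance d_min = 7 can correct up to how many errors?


Correction capability = floor((d-1)/2) = floor((7-1)/2) = 3

3 errors


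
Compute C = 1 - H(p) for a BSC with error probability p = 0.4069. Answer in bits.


H(p) = -p*log2(p) - (1-p)*log2(1-p) = -0.4069*log2(0.4069) - 0.5931*log2(0.5931) = 0.527853 + 0.446991 = 0.9748. C = 1 - H(p) = 1 - 0.9748 = 0.0252

0.0252 bits


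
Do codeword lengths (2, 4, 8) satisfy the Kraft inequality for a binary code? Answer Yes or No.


Kraft sum = sum(2^(-l_i)) = 0.3164, need <= 1. Result: satisfied (a binary prefix-free code with these lengths exists)

Yes


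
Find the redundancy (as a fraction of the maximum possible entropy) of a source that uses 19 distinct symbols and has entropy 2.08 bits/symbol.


H_max = log2(K) = log2(19) = 4.2479 bits/symbol. Redundancy = 1 - H/H_max = 1 - 2.08/4.2479 = 1 - 0.4897 = 0.5103

0.5103


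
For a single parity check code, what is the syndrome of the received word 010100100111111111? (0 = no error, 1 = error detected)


Syndrome = XOR of all bits = 0 XOR 1 XOR 0 XOR 1 XOR 0 XOR 0 XOR 1 XOR 0 XOR 0 XOR 1 XOR 1 XOR 1 XOR 1 XOR 1 XOR 1 XOR 1 XOR 1 XOR 1 = 0

0


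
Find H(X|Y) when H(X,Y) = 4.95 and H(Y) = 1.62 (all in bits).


H(X|Y) = H(X,Y) - H(Y) = 4.95 - 1.62 = 3.33

3.33 bits


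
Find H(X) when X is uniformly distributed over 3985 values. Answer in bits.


H = log2(n) = log2(3985) = 11.9604

11.9604 bits


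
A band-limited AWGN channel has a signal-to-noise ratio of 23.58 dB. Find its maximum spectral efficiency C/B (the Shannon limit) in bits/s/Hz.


SNR_linear = 10^(23.58/10) = 228.0342; C/B = log2(1 + SNR_linear) = log2(1 + 228.0342) = 7.8394

7.8394 bits/s/Hz


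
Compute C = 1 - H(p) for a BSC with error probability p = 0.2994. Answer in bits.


H(p) = -p*log2(p) - (1-p)*log2(1-p) = -0.2994*log2(0.2994) - 0.7006*log2(0.7006) = 0.520912 + 0.359644 = 0.8806. C = 1 - H(p) = 1 - 0.8806 = 0.1194

0.1194 bits


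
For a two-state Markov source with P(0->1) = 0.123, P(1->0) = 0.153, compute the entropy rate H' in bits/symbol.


Stationary distribution: pi_0 = p10/(p01+p10) = 0.5543, pi_1 = 0.4457. Entropy rate H' = pi_0*H(p01) + pi_1*H(p10) = 0.5543*0.5379 + 0.4457*0.6173 = 0.5733

0.5733 bits/symbol


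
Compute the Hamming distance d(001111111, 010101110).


Count differing positions: . ^ ^ . ^ . . . ^ = 4 differences

4


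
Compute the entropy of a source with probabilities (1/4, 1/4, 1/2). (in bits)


H = -sum(p_i * log2(p_i)). Terms: -(1/4)*log2(1/4) = 0.500000; -(1/4)*log2(1/4) = 0.500000; -(1/2)*log2(1/2) = 0.500000. H = 0.500000 + 0.500000 + 0.500000 = 1.5

1.5 bits


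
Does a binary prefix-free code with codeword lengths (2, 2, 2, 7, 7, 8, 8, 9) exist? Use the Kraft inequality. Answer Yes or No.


Kraft sum = sum(2^(-l_i)) = 0.7754, need <= 1. Result: satisfied (a binary prefix-free code with these lengths exists)

Yes


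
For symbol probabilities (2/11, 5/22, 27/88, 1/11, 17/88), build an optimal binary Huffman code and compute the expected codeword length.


Huffman construction (repeatedly merge the two least-probable nodes; each merge adds 1 bit to every symbol beneath it): 1/11 + 2/11 = 3/11; 17/88 + 5/22 = 37/88; 3/11 + 27/88 = 51/88; 37/88 + 51/88 = 1. Resulting codeword lengths (in the order the probabilities were given): (3, 2, 2, 3, 2). L_avg = sum(p_i * l_i) = 2/11*3 + 5/22*2 + 27/88*2 + 1/11*3 + 17/88*2 = 25/11 = 2.2727

2.2727 bits


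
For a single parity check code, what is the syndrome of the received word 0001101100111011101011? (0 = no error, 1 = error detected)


Syndrome = XOR of all bits = 0 XOR 0 XOR 0 XOR 1 XOR 1 XOR 0 XOR 1 XOR 1 XOR 0 XOR 0 XOR 1 XOR 1 XOR 1 XOR 0 XOR 1 XOR 1 XOR 1 XOR 0 XOR 1 XOR 0 XOR 1 XOR 1 = 1

1


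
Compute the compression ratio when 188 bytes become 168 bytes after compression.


Ratio = original / compressed = 188 / 168 = 1.119

1.119


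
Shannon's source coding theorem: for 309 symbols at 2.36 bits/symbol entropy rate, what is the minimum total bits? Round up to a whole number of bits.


Minimum bits >= n * H = 309 * 2.36 = 729.24, rounded up to a whole number of bits = 730

730 bits


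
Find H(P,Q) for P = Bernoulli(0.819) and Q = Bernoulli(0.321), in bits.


H(P,Q) = -p*log2(q) - (1-p)*log2(1-q). -0.819*log2(0.321) = 1.342632; -0.181*log2(0.679) = 0.101091. H(P,Q) = 1.342632 + 0.101091 = 1.4437

1.4437 bits


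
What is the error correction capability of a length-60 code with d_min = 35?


Correction capability = floor((d-1)/2) = floor((35-1)/2) = 17

17 errors


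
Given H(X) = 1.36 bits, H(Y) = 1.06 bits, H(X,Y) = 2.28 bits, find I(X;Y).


I(X;Y) = H(X) + H(Y) - H(X,Y) = 1.36 + 1.06 - 2.28 = 0.14

0.14 bits


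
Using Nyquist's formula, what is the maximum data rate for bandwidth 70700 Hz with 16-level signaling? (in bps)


Rate = 2 * B * log2(M) = 2 * 70700 * 4.0 = 565600.0

565600.0 bps


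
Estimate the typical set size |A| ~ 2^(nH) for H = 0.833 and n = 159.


log2|A_typical| = nH = 159 * 0.833 = 132.447, so |A_typical| ~ 2^132.447 = 7.422e+39

7.422e+39


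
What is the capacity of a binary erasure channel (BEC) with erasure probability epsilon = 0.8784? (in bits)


C = 1 - epsilon = 1 - 0.8784 = 0.1216

0.1216 bits


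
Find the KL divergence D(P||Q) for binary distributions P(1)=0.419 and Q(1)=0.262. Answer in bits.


KL = p*log2(p/q) + (1-p)*log2((1-p)/(1-q)) = 0.419*log2(0.419/0.262) + 0.581*log2(0.581/0.738) = 0.0833

0.0833 bits


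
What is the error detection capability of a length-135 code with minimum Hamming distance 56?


Detection capability = d_min - 1 = 56 - 1 = 55

55 errors


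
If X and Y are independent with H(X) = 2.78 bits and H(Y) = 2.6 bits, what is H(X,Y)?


For independent variables, H(X,Y) = H(X) + H(Y) = 2.78 + 2.6 = 5.38

5.38 bits


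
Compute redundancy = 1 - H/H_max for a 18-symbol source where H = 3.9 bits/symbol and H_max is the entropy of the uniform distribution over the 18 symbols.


H_max = log2(K) = log2(18) = 4.1699 bits/symbol. Redundancy = 1 - H/H_max = 1 - 3.9/4.1699 = 1 - 0.9353 = 0.0647

0.0647


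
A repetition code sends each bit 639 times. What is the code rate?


Rate = k/n = 1/639

1/639


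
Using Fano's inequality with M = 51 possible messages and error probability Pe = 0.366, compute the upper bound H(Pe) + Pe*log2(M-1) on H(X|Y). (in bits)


H(Pe) = -Pe*log2(Pe) - (1-Pe)*log2(1-Pe) = -0.366*log2(0.366) - 0.634*log2(0.634) = 0.530731 + 0.416820 = 0.9476. Pe*log2(M-1) = 0.366*log2(50) = 2.065651. Bound = H(Pe) + Pe*log2(M-1) = 0.530731 + 0.416820 + 2.065651 = 3.0132

3.0132 bits


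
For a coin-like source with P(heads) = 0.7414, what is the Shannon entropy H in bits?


H = -p*log2(p) - (1-p)*log2(1-p). -0.7414*log2(0.7414) = 0.320045; -0.2586*log2(0.2586) = 0.504582. H = 0.320045 + 0.504582 = 0.8246

0.8246 bits
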